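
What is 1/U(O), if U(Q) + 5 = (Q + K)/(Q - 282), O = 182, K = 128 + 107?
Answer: -100/917 ≈ -0.10905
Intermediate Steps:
K = 235
U(Q) = -5 + (235 + Q)/(-282 + Q) (U(Q) = -5 + (Q + 235)/(Q - 282) = -5 + (235 + Q)/(-282 + Q))
1/U(O) = 1/((1645 - 4*182)/(-282 + 182)) = 1/((1645 - 728)/(-100)) = 1/(-1/100*917) = 1/(-917/100) = -100/917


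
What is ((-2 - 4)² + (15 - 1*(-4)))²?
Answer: 3025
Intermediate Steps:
((-2 - 4)² + (15 - 1*(-4)))² = ((-6)² + (15 + 4))² = (36 + 19)² = 55² = 3025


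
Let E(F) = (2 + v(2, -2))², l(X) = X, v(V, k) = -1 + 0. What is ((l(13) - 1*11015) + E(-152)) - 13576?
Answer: -24577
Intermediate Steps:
v(V, k) = -1
E(F) = 1 (E(F) = (2 - 1)² = 1² = 1)
((l(13) - 1*11015) + E(-152)) - 13576 = ((13 - 1*11015) + 1) - 13576 = ((13 - 11015) + 1) - 13576 = (-11002 + 1) - 13576 = -11001 - 13576 = -24577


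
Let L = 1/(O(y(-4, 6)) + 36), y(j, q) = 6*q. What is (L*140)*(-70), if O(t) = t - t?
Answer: -2450/9 ≈ -272.22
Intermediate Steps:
O(t) = 0
L = 1/36 (L = 1/(0 + 36) = 1/36 ≈ 0.027778)
(L*140)*(-70) = ((1/36)*140)*(-70) = (35/9)*(-70) = -2450/9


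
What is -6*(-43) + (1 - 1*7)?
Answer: 252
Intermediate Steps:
-6*(-43) + (1 - 1*7) = 258 + (1 - 7) = 258 - 6 = 252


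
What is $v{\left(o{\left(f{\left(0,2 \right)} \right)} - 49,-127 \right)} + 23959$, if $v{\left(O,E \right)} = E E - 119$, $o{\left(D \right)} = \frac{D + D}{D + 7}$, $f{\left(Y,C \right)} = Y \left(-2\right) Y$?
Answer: $39969$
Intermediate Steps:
$f{\left(Y,C \right)} = - 2 Y^{2}$ ($f{\left(Y,C \right)} = - 2 Y Y = - 2 Y^{2}$)
$o{\left(D \right)} = \frac{2 D}{7 + D}$
$v{\left(O,E \right)} = -119 + E^{2}$ ($v{\left(O,E \right)} = E^{2} - 119 = -119 + E^{2}$)
$v{\left(o{\left(f{\left(0,2 \right)} \right)} - 49,-127 \right)} + 23959 = \left(-119 + \left(-127\right)^{2}\right) + 23959 = \left(-119 + 16129\right) + 23959 = 16010 + 23959 = 39969$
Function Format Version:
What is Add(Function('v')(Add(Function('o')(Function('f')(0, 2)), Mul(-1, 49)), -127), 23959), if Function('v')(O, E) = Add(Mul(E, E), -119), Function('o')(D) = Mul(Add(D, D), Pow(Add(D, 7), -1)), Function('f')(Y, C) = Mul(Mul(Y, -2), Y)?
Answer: 39969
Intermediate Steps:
Function('f')(Y, C) = Mul(-2, Pow(Y, 2)) (Function('f')(Y, C) = Mul(Mul(-2, Y), Y) = Mul(-2, Pow(Y, 2)))
Function('o')(D) = Mul(2, D, Pow(Add(7, D), -1)) (Function('o')(D) = Mul(Mul(2, D), Pow(Add(7, D), -1)) = Mul(2, D, Pow(Add(7, D), -1)))
Function('v')(O, E) = Add(-119, Pow(E, 2)) (Function('v')(O, E) = Add(Pow(E, 2), -119) = Add(-119, Pow(E, 2)))
Add(Function('v')(Add(Function('o')(Function('f')(0, 2)), Mul(-1, 49)), -127), 23959) = Add(Add(-119, Pow(-127, 2)), 23959) = Add(Add(-119, 16129), 23959) = Add(16010, 23959) = 39969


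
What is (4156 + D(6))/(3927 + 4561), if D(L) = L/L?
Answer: 4157/8488 ≈ 0.48975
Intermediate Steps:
D(L) = 1
(4156 + D(6))/(3927 + 4561) = (4156 + 1)/(3927 + 4561) = 4157/8488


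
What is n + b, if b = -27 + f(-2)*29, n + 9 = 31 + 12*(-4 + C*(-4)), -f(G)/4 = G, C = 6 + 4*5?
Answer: -1069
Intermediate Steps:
C = 26 (C = 6 + 20 = 26)
f(G) = -4*G
n = -1274 (n = -9 + (31 + 12*(-4 + 26*(-4))) = -9 + (31 + 12*(-4 - 104)) = -9 + (31 + 12*(-108)) = -9 + (31 - 1296) = -9 - 1265 = -1274)
b = 205 (b = -27 - 4*(-2)*29 = -27 + 8*29 = -27 + 232 = 205)
n + b = -1274 + 205 = -1069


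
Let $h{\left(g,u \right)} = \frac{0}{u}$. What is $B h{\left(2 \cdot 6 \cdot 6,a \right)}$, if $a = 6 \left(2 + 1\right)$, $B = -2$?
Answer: $0$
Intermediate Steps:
$a = 18$ ($a = 6 \cdot 3 = 18$)
$h{\left(g,u \right)} = 0$
$B h{\left(2 \cdot 6 \cdot 6,a \right)} = \left(-2\right) 0 = 0$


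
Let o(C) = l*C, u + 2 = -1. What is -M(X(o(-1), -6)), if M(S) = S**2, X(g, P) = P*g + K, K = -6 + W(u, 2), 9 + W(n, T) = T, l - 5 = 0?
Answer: -289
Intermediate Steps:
u = -3 (u = -2 - 1 = -3)
l = 5 (l = 5 + 0 = 5)
W(n, T) = -9 + T
o(C) = 5*C
K = -13 (K = -6 + (-9 + 2) = -6 - 7 = -13)
X(g, P) = -13 + P*g (X(g, P) = P*g - 13 = -13 + P*g)
-M(X(o(-1), -6)) = -(-13 - 30*(-1))**2 = -(-13 - 6*(-5))**2 = -(-13 + 30)**2 = -1*17**2 = -1*289 = -289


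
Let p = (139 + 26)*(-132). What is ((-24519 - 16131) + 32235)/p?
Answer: 17/44 ≈ 0.38636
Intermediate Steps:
p = -21780 (p = 165*(-132) = -21780)
((-24519 - 16131) + 32235)/p = ((-24519 - 16131) + 32235)/(-21780) = (-40650 + 32235)*(-1/21780) = -8415*(-1/21780) = 17/44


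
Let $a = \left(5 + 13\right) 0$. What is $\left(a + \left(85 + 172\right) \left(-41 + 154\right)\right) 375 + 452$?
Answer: $10890827$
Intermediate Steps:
$a = 0$ ($a = 18 \cdot 0 = 0$)
$\left(a + \left(85 + 172\right) \left(-41 + 154\right)\right) 375 + 452 = \left(0 + \left(85 + 172\right) \left(-41 + 154\right)\right) 375 + 452 = \left(0 + 257 \cdot 113\right) 375 + 452 = \left(0 + 29041\right) 375 + 452 = 29041 \cdot 375 + 452 = 10890375 + 452 = 10890827$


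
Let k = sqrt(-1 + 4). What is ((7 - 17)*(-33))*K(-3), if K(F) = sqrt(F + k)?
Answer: 330*sqrt(-3 + sqrt(3)) ≈ 371.59*I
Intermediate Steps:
k = sqrt(3) ≈ 1.7320
K(F) = sqrt(F + sqrt(3))
((7 - 17)*(-33))*K(-3) = ((7 - 17)*(-33))*sqrt(-3 + sqrt(3)) = (-10*(-33))*sqrt(-3 + sqrt(3)) = 330*sqrt(-3 + sqrt(3))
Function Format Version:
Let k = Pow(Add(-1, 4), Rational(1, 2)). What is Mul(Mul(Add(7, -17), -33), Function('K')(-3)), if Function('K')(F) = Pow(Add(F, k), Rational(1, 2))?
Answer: Mul(330, Pow(Add(-3, Pow(3, Rational(1, 2))), Rational(1, 2))) ≈ Mul(371.59, I)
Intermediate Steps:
k = Pow(3, Rational(1, 2)) ≈ 1.7320
Function('K')(F) = Pow(Add(F, Pow(3, Rational(1, 2))), Rational(1, 2))
Mul(Mul(Add(7, -17), -33), Function('K')(-3)) = Mul(Mul(Add(7, -17), -33), Pow(Add(-3, Pow(3, Rational(1, 2))), Rational(1, 2))) = Mul(Mul(-10, -33), Pow(Add(-3, Pow(3, Rational(1, 2))), Rational(1, 2))) = Mul(330, Pow(Add(-3, Pow(3, Rational(1, 2))), Rational(1, 2)))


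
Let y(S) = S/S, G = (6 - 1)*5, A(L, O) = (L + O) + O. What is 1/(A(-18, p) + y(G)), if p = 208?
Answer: 1/399 ≈ 0.0025063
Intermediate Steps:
A(L, O) = L + 2*O
G = 25 (G = 5*5 = 25)
y(S) = 1
1/(A(-18, p) + y(G)) = 1/((-18 + 2*208) + 1) = 1/((-18 + 416) + 1) = 1/(398 + 1) = 1/399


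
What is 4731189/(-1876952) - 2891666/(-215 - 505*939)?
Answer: 1591497454271/445222399160 ≈ 3.5746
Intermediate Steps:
4731189/(-1876952) - 2891666/(-215 - 505*939) = 4731189*(-1/1876952) - 2891666/(-215 - 474195) = -4731189/1876952 - 2891666/(-474410) = -4731189/1876952 - 2891666*(-1/474410) = -4731189/1876952 + 1445833/237205 = 1591497454271/445222399160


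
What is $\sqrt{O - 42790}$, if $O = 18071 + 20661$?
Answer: $i \sqrt{4058} \approx 63.702 i$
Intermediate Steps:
$O = 38732$
$\sqrt{O - 42790} = \sqrt{38732 - 42790} = \sqrt{-4058} = i \sqrt{4058}$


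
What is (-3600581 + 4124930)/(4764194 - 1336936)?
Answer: 524349/3427258 ≈ 0.15299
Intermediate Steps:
(-3600581 + 4124930)/(4764194 - 1336936) = 524349/3427258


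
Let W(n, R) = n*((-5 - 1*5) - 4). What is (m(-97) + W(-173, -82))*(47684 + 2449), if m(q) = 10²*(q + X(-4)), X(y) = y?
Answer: -384921174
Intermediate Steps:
m(q) = -400 + 100*q (m(q) = 10²*(q - 4) = 100*(-4 + q) = -400 + 100*q)
W(n, R) = -14*n (W(n, R) = n*((-5 - 5) - 4) = n*(-10 - 4) = n*(-14) = -14*n)
(m(-97) + W(-173, -82))*(47684 + 2449) = ((-400 + 100*(-97)) - 14*(-173))*(47684 + 2449) = ((-400 - 9700) + 2422)*50133 = (-10100 + 2422)*50133 = -7678*50133 = -384921174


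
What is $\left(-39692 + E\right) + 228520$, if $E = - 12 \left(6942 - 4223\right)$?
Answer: $156200$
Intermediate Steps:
$E = -32628$ ($E = - 12 \left(6942 - 4223\right) = \left(-12\right) 2719 = -32628$)
$\left(-39692 + E\right) + 228520 = \left(-39692 - 32628\right) + 228520 = -72320 + 228520 = 156200$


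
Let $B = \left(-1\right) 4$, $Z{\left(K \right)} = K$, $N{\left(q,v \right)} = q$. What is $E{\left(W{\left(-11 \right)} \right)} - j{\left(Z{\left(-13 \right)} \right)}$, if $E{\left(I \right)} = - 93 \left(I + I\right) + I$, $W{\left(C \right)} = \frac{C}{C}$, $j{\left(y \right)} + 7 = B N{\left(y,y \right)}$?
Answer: $-230$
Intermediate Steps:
$B = -4$
$j{\left(y \right)} = -7 - 4 y$
$W{\left(C \right)} = 1$
$E{\left(I \right)} = - 185 I$ ($E{\left(I \right)} = - 93 \cdot 2 I + I = - 186 I + I = - 185 I$)
$E{\left(W{\left(-11 \right)} \right)} - j{\left(Z{\left(-13 \right)} \right)} = \left(-185\right) 1 - \left(-7 - -52\right) = -185 - \left(-7 + 52\right) = -185 - 45 = -230$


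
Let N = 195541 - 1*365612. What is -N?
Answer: 170071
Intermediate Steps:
N = -170071 (N = 195541 - 365612 = -170071)
-N = -1*(-170071) = 170071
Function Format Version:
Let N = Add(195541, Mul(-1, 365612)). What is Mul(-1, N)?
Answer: 170071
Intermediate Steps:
N = -170071 (N = Add(195541, -365612) = -170071)
Mul(-1, N) = Mul(-1, -170071) = 170071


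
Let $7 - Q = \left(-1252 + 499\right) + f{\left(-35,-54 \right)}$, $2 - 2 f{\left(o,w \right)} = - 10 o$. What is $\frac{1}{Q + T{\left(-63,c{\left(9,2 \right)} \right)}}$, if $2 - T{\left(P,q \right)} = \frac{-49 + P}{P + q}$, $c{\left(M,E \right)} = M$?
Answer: $\frac{27}{25216} \approx 0.0010707$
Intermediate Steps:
$f{\left(o,w \right)} = 1 + 5 o$ ($f{\left(o,w \right)} = 1 - \frac{\left(-10\right) o}{2} = 1 + 5 o$)
$T{\left(P,q \right)} = 2 - \frac{-49 + P}{P + q}$
$Q = 934$ ($Q = 7 - \left(\left(-1252 + 499\right) + \left(1 + 5 \left(-35\right)\right)\right) = 7 - \left(-753 + \left(1 - 175\right)\right) = 7 - \left(-753 - 174\right) = 7 - -927 = 7 + 927 = 934$)
$\frac{1}{Q + T{\left(-63,c{\left(9,2 \right)} \right)}} = \frac{1}{934 + \frac{49 - 63 + 2 \cdot 9}{-63 + 9}} = \frac{1}{934 + \frac{49 - 63 + 18}{-54}} = \frac{1}{934 - \frac{2}{27}} = \frac{1}{\frac{25216}{27}} = \frac{27}{25216}$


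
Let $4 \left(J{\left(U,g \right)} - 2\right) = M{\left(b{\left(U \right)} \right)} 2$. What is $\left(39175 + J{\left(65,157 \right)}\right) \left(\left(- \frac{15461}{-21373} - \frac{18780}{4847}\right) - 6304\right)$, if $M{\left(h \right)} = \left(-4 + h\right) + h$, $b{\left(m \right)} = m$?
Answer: $- \frac{25638980063102280}{103594931} \approx -2.4749 \cdot 10^{8}$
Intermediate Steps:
$M{\left(h \right)} = -4 + 2 h$
$J{\left(U,g \right)} = U$ ($J{\left(U,g \right)} = 2 + \frac{\left(-4 + 2 U\right) 2}{4} = 2 + \frac{-8 + 4 U}{4} = 2 + \left(-2 + U\right) = U$)
$\left(39175 + J{\left(65,157 \right)}\right) \left(\left(- \frac{15461}{-21373} - \frac{18780}{4847}\right) - 6304\right) = \left(39175 + 65\right) \left(\left(- \frac{15461}{-21373} - \frac{18780}{4847}\right) - 6304\right) = 39240 \left(\left(\left(-15461\right) \left(- \frac{1}{21373}\right) - \frac{18780}{4847}\right) - 6304\right) = 39240 \left(\left(\frac{15461}{21373} - \frac{18780}{4847}\right) - 6304\right) = 39240 \left(- \frac{326445473}{103594931} - 6304\right) = 39240 \left(- \frac{653388890497}{103594931}\right) = - \frac{25638980063102280}{103594931}$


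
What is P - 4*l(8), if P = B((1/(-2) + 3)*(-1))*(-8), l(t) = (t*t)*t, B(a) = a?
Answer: -2028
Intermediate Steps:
l(t) = t³ (l(t) = t²*t = t³)
P = 20 (P = ((1/(-2) + 3)*(-1))*(-8) = ((-½ + 3)*(-1))*(-8) = ((5/2)*(-1))*(-8) = -5/2*(-8) = 20)
P - 4*l(8) = 20 - 4*8³ = 20 - 4*512 = 20 - 2048 = -2028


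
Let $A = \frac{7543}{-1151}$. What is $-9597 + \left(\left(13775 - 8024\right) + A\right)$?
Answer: $- \frac{4434289}{1151} \approx -3852.6$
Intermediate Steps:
$A = - \frac{7543}{1151}$ ($A = 7543 \left(- \frac{1}{1151}\right) = - \frac{7543}{1151} \approx -6.5534$)
$-9597 + \left(\left(13775 - 8024\right) + A\right) = -9597 + \left(\left(13775 - 8024\right) - \frac{7543}{1151}\right) = -9597 + \left(5751 - \frac{7543}{1151}\right) = -9597 + \frac{6611858}{1151} = - \frac{4434289}{1151}$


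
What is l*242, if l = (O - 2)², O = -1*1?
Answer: 2178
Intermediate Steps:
O = -1
l = 9 (l = (-1 - 2)² = (-3)² = 9)
l*242 = 9*242 = 2178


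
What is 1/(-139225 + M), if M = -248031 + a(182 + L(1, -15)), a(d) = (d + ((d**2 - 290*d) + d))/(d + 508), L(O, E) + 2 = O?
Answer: -689/266838751 ≈ -2.5821e-6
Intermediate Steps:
L(O, E) = -2 + O
a(d) = (d**2 - 288*d)/(508 + d) (a(d) = (d + (d**2 - 289*d))/(508 + d) = (d**2 - 288*d)/(508 + d))
M = -170912726/689 (M = -248031 + (182 + (-2 + 1))*(-288 + (182 + (-2 + 1)))/(508 + (182 + (-2 + 1))) = -248031 + (182 - 1)*(-288 + (182 - 1))/(508 + (182 - 1)) = -248031 + 181*(-288 + 181)/(508 + 181) = -248031 + 181*(-107)/689 = -248031 + 181*(1/689)*(-107) = -248031 - 19367/689 = -170912726/689 ≈ -2.4806e+5)
1/(-139225 + M) = 1/(-139225 - 170912726/689) = 1/(-266838751/689) = -689/266838751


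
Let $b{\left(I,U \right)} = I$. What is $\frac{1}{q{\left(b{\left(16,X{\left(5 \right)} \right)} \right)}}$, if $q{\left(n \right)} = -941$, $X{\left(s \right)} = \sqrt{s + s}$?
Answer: $- \frac{1}{941} \approx -0.0010627$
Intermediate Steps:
$X{\left(s \right)} = \sqrt{2} \sqrt{s}$ ($X{\left(s \right)} = \sqrt{2 s} = \sqrt{2} \sqrt{s}$)
$\frac{1}{q{\left(b{\left(16,X{\left(5 \right)} \right)} \right)}} = \frac{1}{-941} = - \frac{1}{941}$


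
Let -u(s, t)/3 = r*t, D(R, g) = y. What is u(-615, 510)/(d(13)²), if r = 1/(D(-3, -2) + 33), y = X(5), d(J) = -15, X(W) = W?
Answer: -17/95 ≈ -0.17895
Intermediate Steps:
y = 5
D(R, g) = 5
r = 1/38 (r = 1/(5 + 33) = 1/38 ≈ 0.026316)
u(s, t) = -3*t/38
u(-615, 510)/(d(13)²) = (-3/38*510)/((-15)²) = -765/19/225 = -765/19*1/225 = -17/95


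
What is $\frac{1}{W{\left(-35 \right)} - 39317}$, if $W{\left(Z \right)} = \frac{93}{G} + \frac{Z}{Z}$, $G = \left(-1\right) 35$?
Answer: $- \frac{35}{1376153} \approx -2.5433 \cdot 10^{-5}$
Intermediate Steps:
$G = -35$
$W{\left(Z \right)} = - \frac{58}{35}$ ($W{\left(Z \right)} = \frac{93}{-35} + \frac{Z}{Z} = 93 \left(- \frac{1}{35}\right) + 1 = - \frac{93}{35} + 1 = - \frac{58}{35}$)
$\frac{1}{W{\left(-35 \right)} - 39317} = \frac{1}{- \frac{58}{35} - 39317} = \frac{1}{- \frac{1376153}{35}} = - \frac{35}{1376153}$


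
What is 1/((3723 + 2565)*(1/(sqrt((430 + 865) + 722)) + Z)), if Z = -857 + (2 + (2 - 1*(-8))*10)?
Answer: -1522835/7229567786112 - sqrt(2017)/7229567786112 ≈ -2.1065e-7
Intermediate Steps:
Z = -755 (Z = -857 + (2 + (2 + 8)*10) = -857 + (2 + 10*10) = -857 + (2 + 100) = -857 + 102 = -755)
1/((3723 + 2565)*(1/(sqrt((430 + 865) + 722)) + Z)) = 1/((3723 + 2565)*(1/(sqrt((430 + 865) + 722)) - 755)) = 1/(6288*(1/(sqrt(1295 + 722)) - 755)) = 1/(6288*(1/(sqrt(2017)) - 755)) = 1/(6288*(sqrt(2017)/2017 - 755)) = 1/(6288*(-755 + sqrt(2017)/2017)) = 1/(-4747440 + 6288*sqrt(2017)/2017)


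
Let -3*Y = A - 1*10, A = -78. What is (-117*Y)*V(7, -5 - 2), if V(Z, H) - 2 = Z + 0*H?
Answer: -30888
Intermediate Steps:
Y = 88/3 (Y = -(-78 - 1*10)/3 = -(-78 - 10)/3 = -⅓*(-88) = 88/3 ≈ 29.333)
V(Z, H) = 2 + Z (V(Z, H) = 2 + (Z + 0*H) = 2 + (Z + 0) = 2 + Z)
(-117*Y)*V(7, -5 - 2) = (-117*88/3)*(2 + 7) = -3432*9 = -30888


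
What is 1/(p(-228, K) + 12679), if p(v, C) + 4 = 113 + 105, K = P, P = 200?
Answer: 1/12893 ≈ 7.7561e-5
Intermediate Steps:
K = 200
p(v, C) = 214 (p(v, C) = -4 + (113 + 105) = -4 + 218 = 214)
1/(p(-228, K) + 12679) = 1/(214 + 12679) = 1/12893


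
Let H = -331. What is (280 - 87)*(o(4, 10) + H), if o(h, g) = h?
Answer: -63111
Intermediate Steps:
(280 - 87)*(o(4, 10) + H) = (280 - 87)*(4 - 331) = 193*(-327) = -63111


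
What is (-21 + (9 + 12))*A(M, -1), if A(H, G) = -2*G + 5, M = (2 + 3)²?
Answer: 0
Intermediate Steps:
M = 25 (M = 5² = 25)
A(H, G) = 5 - 2*G
(-21 + (9 + 12))*A(M, -1) = (-21 + (9 + 12))*(5 - 2*(-1)) = (-21 + 21)*(5 + 2) = 0*7 = 0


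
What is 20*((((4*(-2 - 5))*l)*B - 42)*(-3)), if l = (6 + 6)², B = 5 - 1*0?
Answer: 1212120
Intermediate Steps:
B = 5 (B = 5 + 0 = 5)
l = 144 (l = 12² = 144)
20*((((4*(-2 - 5))*l)*B - 42)*(-3)) = 20*((((4*(-2 - 5))*144)*5 - 42)*(-3)) = 20*((((4*(-7))*144)*5 - 42)*(-3)) = 20*((-28*144*5 - 42)*(-3)) = 20*((-4032*5 - 42)*(-3)) = 20*((-20160 - 42)*(-3)) = 20*(-20202*(-3)) = 20*60606 = 1212120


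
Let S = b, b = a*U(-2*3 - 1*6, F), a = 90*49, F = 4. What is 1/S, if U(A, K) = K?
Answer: 1/17640 ≈ 5.6689e-5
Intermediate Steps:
a = 4410
b = 17640 (b = 4410*4 = 17640)
S = 17640
1/S = 1/17640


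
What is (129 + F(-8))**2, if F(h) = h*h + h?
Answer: 34225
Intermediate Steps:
F(h) = h + h**2 (F(h) = h**2 + h = h + h**2)
(129 + F(-8))**2 = (129 - 8*(1 - 8))**2 = (129 - 8*(-7))**2 = (129 + 56)**2 = 185**2 = 34225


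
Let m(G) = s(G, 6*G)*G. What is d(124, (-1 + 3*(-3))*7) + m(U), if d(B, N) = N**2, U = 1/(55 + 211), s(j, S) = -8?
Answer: 651696/133 ≈ 4900.0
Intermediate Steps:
U = 1/266 ≈ 0.0037594
m(G) = -8*G
d(124, (-1 + 3*(-3))*7) + m(U) = ((-1 + 3*(-3))*7)**2 - 8*1/266 = ((-1 - 9)*7)**2 - 4/133 = (-10*7)**2 - 4/133 = (-70)**2 - 4/133 = 4900 - 4/133 = 651696/133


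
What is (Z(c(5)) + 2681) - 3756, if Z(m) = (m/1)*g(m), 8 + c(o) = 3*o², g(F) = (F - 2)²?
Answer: 282000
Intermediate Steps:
g(F) = (-2 + F)²
c(o) = -8 + 3*o²
Z(m) = m*(-2 + m)² (Z(m) = (m/1)*(-2 + m)² = (m*1)*(-2 + m)² = m*(-2 + m)²)
(Z(c(5)) + 2681) - 3756 = ((-8 + 3*5²)*(-2 + (-8 + 3*5²))² + 2681) - 3756 = ((-8 + 3*25)*(-2 + (-8 + 3*25))² + 2681) - 3756 = ((-8 + 75)*(-2 + (-8 + 75))² + 2681) - 3756 = (67*(-2 + 67)² + 2681) - 3756 = (67*65² + 2681) - 3756 = (67*4225 + 2681) - 3756 = (283075 + 2681) - 3756 = 285756 - 3756 = 282000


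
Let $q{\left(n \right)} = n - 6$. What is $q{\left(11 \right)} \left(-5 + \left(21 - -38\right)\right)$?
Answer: $270$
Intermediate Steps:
$q{\left(n \right)} = -6 + n$
$q{\left(11 \right)} \left(-5 + \left(21 - -38\right)\right) = \left(-6 + 11\right) \left(-5 + \left(21 - -38\right)\right) = 5 \left(-5 + \left(21 + 38\right)\right) = 5 \left(-5 + 59\right) = 5 \cdot 54 = 270$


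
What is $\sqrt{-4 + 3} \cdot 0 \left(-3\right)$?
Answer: $0$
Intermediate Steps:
$\sqrt{-4 + 3} \cdot 0 \left(-3\right) = \sqrt{-1} \cdot 0 \left(-3\right) = i 0 \left(-3\right) = 0 \left(-3\right) = 0$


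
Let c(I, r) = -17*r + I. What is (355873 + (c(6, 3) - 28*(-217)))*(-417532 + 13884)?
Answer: -146081825792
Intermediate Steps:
c(I, r) = I - 17*r
(355873 + (c(6, 3) - 28*(-217)))*(-417532 + 13884) = (355873 + ((6 - 17*3) - 28*(-217)))*(-417532 + 13884) = (355873 + ((6 - 51) + 6076))*(-403648) = (355873 + (-45 + 6076))*(-403648) = (355873 + 6031)*(-403648) = 361904*(-403648) = -146081825792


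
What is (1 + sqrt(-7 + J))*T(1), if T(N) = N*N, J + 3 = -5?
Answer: 1 + I*sqrt(15) ≈ 1.0 + 3.873*I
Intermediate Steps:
J = -8 (J = -3 - 5 = -8)
T(N) = N**2
(1 + sqrt(-7 + J))*T(1) = (1 + sqrt(-7 - 8))*1**2 = (1 + sqrt(-15))*1 = (1 + I*sqrt(15))*1 = 1 + I*sqrt(15)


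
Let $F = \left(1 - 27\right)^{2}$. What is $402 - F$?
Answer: $-274$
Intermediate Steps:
$F = 676$ ($F = \left(-26\right)^{2} = 676$)
$402 - F = 402 - 676 = -274$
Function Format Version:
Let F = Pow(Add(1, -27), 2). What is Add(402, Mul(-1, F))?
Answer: -274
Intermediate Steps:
F = 676 (F = Pow(-26, 2) = 676)
Add(402, Mul(-1, F)) = Add(402, Mul(-1, 676)) = Add(402, -676) = -274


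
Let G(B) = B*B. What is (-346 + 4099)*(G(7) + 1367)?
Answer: 5314248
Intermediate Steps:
G(B) = B**2
(-346 + 4099)*(G(7) + 1367) = (-346 + 4099)*(7**2 + 1367) = 3753*(49 + 1367) = 3753*1416 = 5314248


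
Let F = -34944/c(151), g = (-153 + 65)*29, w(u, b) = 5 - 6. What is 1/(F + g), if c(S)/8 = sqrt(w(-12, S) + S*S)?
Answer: -151525/386642114 + 455*sqrt(57)/773284228 ≈ -0.00038746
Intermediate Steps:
w(u, b) = -1
g = -2552 (g = -88*29 = -2552)
c(S) = 8*sqrt(-1 + S**2) (c(S) = 8*sqrt(-1 + S*S) = 8*sqrt(-1 + S**2))
F = -364*sqrt(57)/95 (F = -34944*1/(8*sqrt(-1 + 151**2)) = -34944*1/(8*sqrt(-1 + 22801)) = -34944*sqrt(57)/9120 = -364*sqrt(57)/95 ≈ -28.928)
1/(F + g) = 1/(-364*sqrt(57)/95 - 2552) = 1/(-2552 - 364*sqrt(57)/95)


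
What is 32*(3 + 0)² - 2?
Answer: 286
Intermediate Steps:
32*(3 + 0)² - 2 = 32*3² - 2 = 32*9 - 2 = 288 - 2 = 286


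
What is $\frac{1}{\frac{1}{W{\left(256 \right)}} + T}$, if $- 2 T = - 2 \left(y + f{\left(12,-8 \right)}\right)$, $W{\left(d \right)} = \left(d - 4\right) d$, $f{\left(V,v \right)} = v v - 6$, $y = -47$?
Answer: $\frac{64512}{709633} \approx 0.090909$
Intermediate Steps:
$f{\left(V,v \right)} = -6 + v^{2}$ ($f{\left(V,v \right)} = v^{2} - 6 = -6 + v^{2}$)
$W{\left(d \right)} = d \left(-4 + d\right)$ ($W{\left(d \right)} = \left(-4 + d\right) d = d \left(-4 + d\right)$)
$T = 11$ ($T = - \frac{\left(-2\right) \left(-47 - \left(6 - \left(-8\right)^{2}\right)\right)}{2} = - \frac{\left(-2\right) \left(-47 + \left(-6 + 64\right)\right)}{2} = - \frac{\left(-2\right) \left(-47 + 58\right)}{2} = - \frac{\left(-2\right) 11}{2} = \left(- \frac{1}{2}\right) \left(-22\right) = 11$)
$\frac{1}{\frac{1}{W{\left(256 \right)}} + T} = \frac{1}{\frac{1}{256 \left(-4 + 256\right)} + 11} = \frac{1}{\frac{1}{256 \cdot 252} + 11} = \frac{1}{\frac{1}{64512} + 11} = \frac{1}{\frac{709633}{64512}} = \frac{64512}{709633}$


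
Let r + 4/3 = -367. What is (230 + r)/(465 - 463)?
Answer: -415/6 ≈ -69.167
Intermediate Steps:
r = -1105/3 (r = -4/3 - 367 = -1105/3 ≈ -368.33)
(230 + r)/(465 - 463) = (230 - 1105/3)/(465 - 463) = -415/3/2 = -415/3*½ = -415/6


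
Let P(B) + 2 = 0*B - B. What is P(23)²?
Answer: 625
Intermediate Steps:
P(B) = -2 - B (P(B) = -2 + (0*B - B) = -2 + (0 - B) = -2 - B)
P(23)² = (-2 - 1*23)² = (-2 - 23)² = (-25)² = 625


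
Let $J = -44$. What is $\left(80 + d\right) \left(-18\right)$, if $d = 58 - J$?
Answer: $-3276$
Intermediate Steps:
$d = 102$ ($d = 58 - -44 = 58 + 44 = 102$)
$\left(80 + d\right) \left(-18\right) = \left(80 + 102\right) \left(-18\right) = 182 \left(-18\right) = -3276$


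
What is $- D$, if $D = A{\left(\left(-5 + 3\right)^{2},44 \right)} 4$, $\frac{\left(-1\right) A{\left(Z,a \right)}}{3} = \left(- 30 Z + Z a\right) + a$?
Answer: $1200$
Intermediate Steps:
$A{\left(Z,a \right)} = - 3 a + 90 Z - 3 Z a$ ($A{\left(Z,a \right)} = - 3 \left(\left(- 30 Z + Z a\right) + a\right) = - 3 \left(a - 30 Z + Z a\right) = - 3 a + 90 Z - 3 Z a$)
$D = -1200$ ($D = \left(\left(-3\right) 44 + 90 \left(-5 + 3\right)^{2} - 3 \left(-5 + 3\right)^{2} \cdot 44\right) 4 = \left(-132 + 90 \left(-2\right)^{2} - 3 \left(-2\right)^{2} \cdot 44\right) 4 = \left(-132 + 90 \cdot 4 - 12 \cdot 44\right) 4 = \left(-132 + 360 - 528\right) 4 = \left(-300\right) 4 = -1200$)
$- D = \left(-1\right) \left(-1200\right) = 1200$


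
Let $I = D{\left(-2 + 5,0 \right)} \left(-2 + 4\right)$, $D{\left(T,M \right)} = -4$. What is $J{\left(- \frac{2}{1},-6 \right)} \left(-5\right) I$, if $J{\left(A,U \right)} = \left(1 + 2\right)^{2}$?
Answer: $360$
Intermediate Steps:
$J{\left(A,U \right)} = 9$ ($J{\left(A,U \right)} = 3^{2} = 9$)
$I = -8$ ($I = - 4 \left(-2 + 4\right) = \left(-4\right) 2 = -8$)
$J{\left(- \frac{2}{1},-6 \right)} \left(-5\right) I = 9 \left(-5\right) \left(-8\right) = \left(-45\right) \left(-8\right) = 360$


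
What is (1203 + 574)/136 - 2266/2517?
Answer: 4164533/342312 ≈ 12.166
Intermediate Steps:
(1203 + 574)/136 - 2266/2517 = 1777*(1/136) - 2266*1/2517 = 1777/136 - 2266/2517 = 4164533/342312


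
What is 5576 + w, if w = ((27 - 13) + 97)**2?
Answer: 17897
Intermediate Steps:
w = 12321 (w = (14 + 97)**2 = 111**2 = 12321)
5576 + w = 5576 + 12321 = 17897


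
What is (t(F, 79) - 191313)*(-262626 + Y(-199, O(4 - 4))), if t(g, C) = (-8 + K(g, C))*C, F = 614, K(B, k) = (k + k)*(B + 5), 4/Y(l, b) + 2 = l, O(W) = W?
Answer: -132575104197930/67 ≈ -1.9787e+12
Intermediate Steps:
Y(l, b) = 4/(-2 + l)
K(B, k) = 2*k*(5 + B) (K(B, k) = (2*k)*(5 + B) = 2*k*(5 + B))
t(g, C) = C*(-8 + 2*C*(5 + g)) (t(g, C) = (-8 + 2*C*(5 + g))*C = C*(-8 + 2*C*(5 + g)))
(t(F, 79) - 191313)*(-262626 + Y(-199, O(4 - 4))) = (2*79*(-4 + 79*(5 + 614)) - 191313)*(-262626 + 4/(-2 - 199)) = (2*79*(-4 + 79*619) - 191313)*(-262626 + 4/(-201)) = (2*79*(-4 + 48901) - 191313)*(-262626 + 4*(-1/201)) = (2*79*48897 - 191313)*(-262626 - 4/201) = (7725726 - 191313)*(-52787830/201) = 7534413*(-52787830/201) = -132575104197930/67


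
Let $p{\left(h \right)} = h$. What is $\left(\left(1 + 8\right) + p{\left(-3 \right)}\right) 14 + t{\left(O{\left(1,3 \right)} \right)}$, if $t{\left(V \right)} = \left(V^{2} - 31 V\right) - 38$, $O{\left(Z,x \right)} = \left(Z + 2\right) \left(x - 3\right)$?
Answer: $46$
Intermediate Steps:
$O{\left(Z,x \right)} = \left(-3 + x\right) \left(2 + Z\right)$ ($O{\left(Z,x \right)} = \left(2 + Z\right) \left(-3 + x\right) = \left(-3 + x\right) \left(2 + Z\right)$)
$t{\left(V \right)} = -38 + V^{2} - 31 V$
$\left(\left(1 + 8\right) + p{\left(-3 \right)}\right) 14 + t{\left(O{\left(1,3 \right)} \right)} = \left(\left(1 + 8\right) - 3\right) 14 - \left(38 - \left(-6 - 3 + 2 \cdot 3 + 1 \cdot 3\right)^{2} + 31 \left(-6 - 3 + 2 \cdot 3 + 1 \cdot 3\right)\right) = \left(9 - 3\right) 14 - \left(38 - \left(-6 - 3 + 6 + 3\right)^{2} + 31 \left(-6 - 3 + 6 + 3\right)\right) = 6 \cdot 14 - \left(38 - 0^{2}\right) = 84 + \left(-38 + 0 + 0\right) = 84 - 38 = 46$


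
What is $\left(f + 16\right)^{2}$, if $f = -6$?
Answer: $100$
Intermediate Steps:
$\left(f + 16\right)^{2} = \left(-6 + 16\right)^{2} = 10^{2} = 100$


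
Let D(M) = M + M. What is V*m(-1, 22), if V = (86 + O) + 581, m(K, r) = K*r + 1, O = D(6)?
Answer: -14259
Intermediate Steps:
D(M) = 2*M
O = 12 (O = 2*6 = 12)
m(K, r) = 1 + K*r
V = 679 (V = (86 + 12) + 581 = 98 + 581 = 679)
V*m(-1, 22) = 679*(1 - 1*22) = 679*(1 - 22) = 679*(-21) = -14259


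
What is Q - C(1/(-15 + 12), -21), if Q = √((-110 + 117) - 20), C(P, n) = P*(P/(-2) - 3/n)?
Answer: 13/126 + I*√13 ≈ 0.10317 + 3.6056*I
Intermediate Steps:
C(P, n) = P*(-3/n - P/2) (C(P, n) = P*(P*(-½) - 3/n) = P*(-P/2 - 3/n) = P*(-3/n - P/2))
Q = I*√13 (Q = √(7 - 20) = √(-13) = I*√13 ≈ 3.6056*I)
Q - C(1/(-15 + 12), -21) = I*√13 - (-1)*(6 - 21/(-15 + 12))/(2*(-15 + 12)*(-21)) = I*√13 - (-1)*(-1)*(6 - 21/(-3))/(2*(-3)*21) = I*√13 - (-1)*(-1)*(-1)*(6 - ⅓*(-21))/(2*3*21) = I*√13 - (-1)*(-1)*(-1)*(6 + 7)/(2*3*21) = I*√13 - (-1)*(-1)*(-1)*13/(2*3*21) = I*√13 - 1*(-13/126) = I*√13 + 13/126 = 13/126 + I*√13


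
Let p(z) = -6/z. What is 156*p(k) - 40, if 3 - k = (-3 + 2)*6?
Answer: -144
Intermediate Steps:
k = 9 (k = 3 - (-3 + 2)*6 = 3 - (-1)*6 = 3 - 1*(-6) = 3 + 6 = 9)
156*p(k) - 40 = 156*(-6/9) - 40 = 156*(-6*1/9) - 40 = 156*(-2/3) - 40 = -104 - 40 = -144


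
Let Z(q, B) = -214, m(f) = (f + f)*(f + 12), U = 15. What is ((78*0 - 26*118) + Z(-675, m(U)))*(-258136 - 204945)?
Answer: 1519831842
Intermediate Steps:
m(f) = 2*f*(12 + f) (m(f) = (2*f)*(12 + f) = 2*f*(12 + f))
((78*0 - 26*118) + Z(-675, m(U)))*(-258136 - 204945) = ((78*0 - 26*118) - 214)*(-258136 - 204945) = ((0 - 3068) - 214)*(-463081) = (-3068 - 214)*(-463081) = -3282*(-463081) = 1519831842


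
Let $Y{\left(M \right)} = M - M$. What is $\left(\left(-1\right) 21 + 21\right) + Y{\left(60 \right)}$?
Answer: $0$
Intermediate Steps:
$Y{\left(M \right)} = 0$
$\left(\left(-1\right) 21 + 21\right) + Y{\left(60 \right)} = \left(\left(-1\right) 21 + 21\right) + 0 = \left(-21 + 21\right) + 0 = 0 + 0 = 0$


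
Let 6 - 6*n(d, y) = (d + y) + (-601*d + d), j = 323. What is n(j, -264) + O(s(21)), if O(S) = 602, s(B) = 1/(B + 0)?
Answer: 197359/6 ≈ 32893.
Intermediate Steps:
s(B) = 1/B
n(d, y) = 1 - y/6 + 599*d/6 (n(d, y) = 1 - ((d + y) + (-601*d + d))/6 = 1 - ((d + y) - 600*d)/6 = 1 - (y - 599*d)/6 = 1 + (-y/6 + 599*d/6) = 1 - y/6 + 599*d/6)
n(j, -264) + O(s(21)) = (1 - ⅙*(-264) + (599/6)*323) + 602 = (1 + 44 + 193477/6) + 602 = 193747/6 + 602 = 197359/6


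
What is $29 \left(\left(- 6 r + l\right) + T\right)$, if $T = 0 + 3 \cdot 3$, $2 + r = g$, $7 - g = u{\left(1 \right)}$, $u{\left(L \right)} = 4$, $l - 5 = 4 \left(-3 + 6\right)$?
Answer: $580$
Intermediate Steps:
$l = 17$ ($l = 5 + 4 \left(-3 + 6\right) = 5 + 4 \cdot 3 = 5 + 12 = 17$)
$g = 3$ ($g = 7 - 4 = 3$)
$r = 1$ ($r = -2 + 3 = 1$)
$T = 9$ ($T = 0 + 9 = 9$)
$29 \left(\left(- 6 r + l\right) + T\right) = 29 \left(\left(\left(-6\right) 1 + 17\right) + 9\right) = 29 \left(\left(-6 + 17\right) + 9\right) = 29 \left(11 + 9\right) = 29 \cdot 20 = 580$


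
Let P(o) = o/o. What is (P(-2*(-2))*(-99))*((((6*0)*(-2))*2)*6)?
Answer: 0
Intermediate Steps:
P(o) = 1
(P(-2*(-2))*(-99))*((((6*0)*(-2))*2)*6) = (1*(-99))*((((6*0)*(-2))*2)*6) = -99*(0*(-2))*2*6 = -99*0*2*6 = -0*6 = -99*0 = 0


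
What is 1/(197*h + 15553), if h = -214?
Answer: -1/26605 ≈ -3.7587e-5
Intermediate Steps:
1/(197*h + 15553) = 1/(197*(-214) + 15553) = 1/(-42158 + 15553) = 1/(-26605) = -1/26605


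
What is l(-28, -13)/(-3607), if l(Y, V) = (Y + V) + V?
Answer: 54/3607 ≈ 0.014971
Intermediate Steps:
l(Y, V) = Y + 2*V (l(Y, V) = (V + Y) + V = Y + 2*V)
l(-28, -13)/(-3607) = (-28 + 2*(-13))/(-3607) = (-28 - 26)*(-1/3607) = -54*(-1/3607) = 54/3607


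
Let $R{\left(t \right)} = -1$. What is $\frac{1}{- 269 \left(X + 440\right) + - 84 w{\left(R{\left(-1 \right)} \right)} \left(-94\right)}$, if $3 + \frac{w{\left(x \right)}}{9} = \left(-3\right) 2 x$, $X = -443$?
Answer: $\frac{1}{213999} \approx 4.6729 \cdot 10^{-6}$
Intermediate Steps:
$w{\left(x \right)} = -27 - 54 x$ ($w{\left(x \right)} = -27 + 9 \left(-3\right) 2 x = -27 + 9 \left(- 6 x\right) = -27 - 54 x$)
$\frac{1}{- 269 \left(X + 440\right) + - 84 w{\left(R{\left(-1 \right)} \right)} \left(-94\right)} = \frac{1}{- 269 \left(-443 + 440\right) + - 84 \left(-27 - -54\right) \left(-94\right)} = \frac{1}{\left(-269\right) \left(-3\right) + - 84 \left(-27 + 54\right) \left(-94\right)} = \frac{1}{807 + \left(-84\right) 27 \left(-94\right)} = \frac{1}{807 - -213192} = \frac{1}{807 + 213192} = \frac{1}{213999}$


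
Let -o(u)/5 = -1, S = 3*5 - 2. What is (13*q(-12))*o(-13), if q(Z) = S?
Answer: 845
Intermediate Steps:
S = 13 (S = 15 - 2 = 13)
o(u) = 5 (o(u) = -5*(-1) = 5)
q(Z) = 13
(13*q(-12))*o(-13) = (13*13)*5 = 169*5 = 845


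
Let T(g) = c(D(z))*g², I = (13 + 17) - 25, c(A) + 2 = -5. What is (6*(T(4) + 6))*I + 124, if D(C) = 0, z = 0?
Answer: -3056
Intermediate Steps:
c(A) = -7 (c(A) = -2 - 5 = -7)
I = 5 (I = 30 - 25 = 5)
T(g) = -7*g²
(6*(T(4) + 6))*I + 124 = (6*(-7*4² + 6))*5 + 124 = (6*(-7*16 + 6))*5 + 124 = (6*(-112 + 6))*5 + 124 = (6*(-106))*5 + 124 = -636*5 + 124 = -3180 + 124 = -3056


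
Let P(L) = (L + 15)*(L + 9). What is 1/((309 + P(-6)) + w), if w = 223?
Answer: 1/559 ≈ 0.0017889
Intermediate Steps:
P(L) = (9 + L)*(15 + L) (P(L) = (15 + L)*(9 + L) = (9 + L)*(15 + L))
1/((309 + P(-6)) + w) = 1/((309 + (135 + (-6)**2 + 24*(-6))) + 223) = 1/((309 + (135 + 36 - 144)) + 223) = 1/((309 + 27) + 223) = 1/(336 + 223) = 1/559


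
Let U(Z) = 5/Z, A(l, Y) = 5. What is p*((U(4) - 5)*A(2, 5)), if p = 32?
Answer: -600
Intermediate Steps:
p*((U(4) - 5)*A(2, 5)) = 32*((5/4 - 5)*5) = 32*(-15/4*5) = 32*(-75/4) = -600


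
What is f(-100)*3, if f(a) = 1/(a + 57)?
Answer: -3/43 ≈ -0.069767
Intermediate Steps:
f(a) = 1/(57 + a)
f(-100)*3 = 3/(57 - 100) = 3/(-43) = -1/43*3 = -3/43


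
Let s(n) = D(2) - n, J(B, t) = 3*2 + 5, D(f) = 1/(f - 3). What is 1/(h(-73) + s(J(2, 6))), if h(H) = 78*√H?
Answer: -1/37023 - 13*I*√73/74046 ≈ -2.701e-5 - 0.0015*I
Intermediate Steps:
D(f) = 1/(-3 + f)
J(B, t) = 11 (J(B, t) = 6 + 5 = 11)
s(n) = -1 - n (s(n) = 1/(-3 + 2) - n = 1/(-1) - n = -1 - n)
1/(h(-73) + s(J(2, 6))) = 1/(78*√(-73) + (-1 - 1*11)) = 1/(78*(I*√73) + (-1 - 11)) = 1/(78*I*√73 - 12) = 1/(-12 + 78*I*√73)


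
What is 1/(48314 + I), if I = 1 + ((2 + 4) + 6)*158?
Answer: 1/50211 ≈ 1.9916e-5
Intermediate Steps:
I = 1897 (I = 1 + (6 + 6)*158 = 1 + 12*158 = 1 + 1896 = 1897)
1/(48314 + I) = 1/(48314 + 1897) = 1/50211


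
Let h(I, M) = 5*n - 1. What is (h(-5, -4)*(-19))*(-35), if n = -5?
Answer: -17290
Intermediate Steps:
h(I, M) = -26 (h(I, M) = 5*(-5) - 1 = -25 - 1 = -26)
(h(-5, -4)*(-19))*(-35) = -26*(-19)*(-35) = 494*(-35) = -17290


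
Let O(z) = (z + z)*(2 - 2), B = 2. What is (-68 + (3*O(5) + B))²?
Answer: 4356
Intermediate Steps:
O(z) = 0 (O(z) = (2*z)*0 = 0)
(-68 + (3*O(5) + B))² = (-68 + (3*0 + 2))² = (-68 + (0 + 2))² = (-68 + 2)² = (-66)² = 4356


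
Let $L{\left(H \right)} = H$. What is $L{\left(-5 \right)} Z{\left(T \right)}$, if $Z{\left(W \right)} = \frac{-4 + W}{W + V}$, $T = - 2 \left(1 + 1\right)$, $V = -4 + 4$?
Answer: $-10$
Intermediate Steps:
$V = 0$
$T = -4$ ($T = \left(-2\right) 2 = -4$)
$Z{\left(W \right)} = \frac{-4 + W}{W}$ ($Z{\left(W \right)} = \frac{-4 + W}{W + 0} = \frac{-4 + W}{W}$)
$L{\left(-5 \right)} Z{\left(T \right)} = - 5 \frac{-4 - 4}{-4} = - 5 \left(\left(- \frac{1}{4}\right) \left(-8\right)\right) = \left(-5\right) 2 = -10$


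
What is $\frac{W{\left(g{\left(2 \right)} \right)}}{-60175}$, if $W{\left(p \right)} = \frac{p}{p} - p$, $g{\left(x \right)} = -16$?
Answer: $- \frac{17}{60175} \approx -0.00028251$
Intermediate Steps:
$W{\left(p \right)} = 1 - p$
$\frac{W{\left(g{\left(2 \right)} \right)}}{-60175} = \frac{1 - -16}{-60175} = \left(1 + 16\right) \left(- \frac{1}{60175}\right) = 17 \left(- \frac{1}{60175}\right) = - \frac{17}{60175}$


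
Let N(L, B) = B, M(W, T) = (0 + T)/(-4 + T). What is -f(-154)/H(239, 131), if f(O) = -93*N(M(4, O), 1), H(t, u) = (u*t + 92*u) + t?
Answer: 93/43600 ≈ 0.0021330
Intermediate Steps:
M(W, T) = T/(-4 + T)
H(t, u) = t + 92*u + t*u (H(t, u) = (t*u + 92*u) + t = (92*u + t*u) + t = t + 92*u + t*u)
f(O) = -93 (f(O) = -93*1 = -93)
-f(-154)/H(239, 131) = -(-93)/(239 + 92*131 + 239*131) = -(-93)/(239 + 12052 + 31309) = -(-93)/43600 = -1*(-93/43600) = 93/43600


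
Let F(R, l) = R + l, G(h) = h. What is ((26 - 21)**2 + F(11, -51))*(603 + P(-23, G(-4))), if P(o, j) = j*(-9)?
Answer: -9585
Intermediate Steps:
P(o, j) = -9*j
((26 - 21)**2 + F(11, -51))*(603 + P(-23, G(-4))) = ((26 - 21)**2 + (11 - 51))*(603 - 9*(-4)) = (5**2 - 40)*(603 + 36) = (25 - 40)*639 = -15*639 = -9585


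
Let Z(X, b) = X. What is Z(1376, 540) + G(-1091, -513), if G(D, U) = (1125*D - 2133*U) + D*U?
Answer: 427913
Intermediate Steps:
G(D, U) = -2133*U + 1125*D + D*U (G(D, U) = (-2133*U + 1125*D) + D*U = -2133*U + 1125*D + D*U)
Z(1376, 540) + G(-1091, -513) = 1376 + (-2133*(-513) + 1125*(-1091) - 1091*(-513)) = 1376 + (1094229 - 1227375 + 559683) = 1376 + 426537 = 427913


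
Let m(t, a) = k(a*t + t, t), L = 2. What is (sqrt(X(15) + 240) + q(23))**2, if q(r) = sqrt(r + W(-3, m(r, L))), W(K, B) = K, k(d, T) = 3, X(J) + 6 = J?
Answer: 269 + 4*sqrt(1245) ≈ 410.14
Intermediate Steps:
X(J) = -6 + J
m(t, a) = 3
q(r) = sqrt(-3 + r) (q(r) = sqrt(r - 3) = sqrt(-3 + r))
(sqrt(X(15) + 240) + q(23))**2 = (sqrt((-6 + 15) + 240) + sqrt(-3 + 23))**2 = (sqrt(9 + 240) + sqrt(20))**2 = (sqrt(249) + 2*sqrt(5))**2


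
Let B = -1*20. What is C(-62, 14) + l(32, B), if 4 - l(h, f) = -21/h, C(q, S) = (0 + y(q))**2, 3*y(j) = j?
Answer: 124349/288 ≈ 431.77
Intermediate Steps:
B = -20
y(j) = j/3
C(q, S) = q**2/9 (C(q, S) = (0 + q/3)**2 = (q/3)**2 = q**2/9)
l(h, f) = 4 + 21/h (l(h, f) = 4 - (-21)/h = 4 + 21/h)
C(-62, 14) + l(32, B) = (1/9)*(-62)**2 + (4 + 21/32) = (1/9)*3844 + (4 + 21*(1/32)) = 3844/9 + (4 + 21/32) = 3844/9 + 149/32 = 124349/288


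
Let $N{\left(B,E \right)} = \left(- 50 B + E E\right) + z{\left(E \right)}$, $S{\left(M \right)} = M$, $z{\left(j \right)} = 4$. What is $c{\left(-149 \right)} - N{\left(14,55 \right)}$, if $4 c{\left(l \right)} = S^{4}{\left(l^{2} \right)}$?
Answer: $\frac{242935032749119485}{4} \approx 6.0734 \cdot 10^{16}$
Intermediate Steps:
$N{\left(B,E \right)} = 4 + E^{2} - 50 B$ ($N{\left(B,E \right)} = \left(- 50 B + E E\right) + 4 = \left(- 50 B + E^{2}\right) + 4 = \left(E^{2} - 50 B\right) + 4 = 4 + E^{2} - 50 B$)
$c{\left(l \right)} = \frac{l^{8}}{4}$ ($c{\left(l \right)} = \frac{\left(l^{2}\right)^{4}}{4} = \frac{l^{8}}{4}$)
$c{\left(-149 \right)} - N{\left(14,55 \right)} = \frac{\left(-149\right)^{8}}{4} - \left(4 + 55^{2} - 700\right) = \frac{1}{4} \cdot 242935032749128801 - \left(4 + 3025 - 700\right) = \frac{242935032749128801}{4} - 2329 = \frac{242935032749119485}{4}$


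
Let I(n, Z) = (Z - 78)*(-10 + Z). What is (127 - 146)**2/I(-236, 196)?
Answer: 361/21948 ≈ 0.016448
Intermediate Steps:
I(n, Z) = (-78 + Z)*(-10 + Z)
(127 - 146)**2/I(-236, 196) = (127 - 146)**2/(780 + 196**2 - 88*196) = (-19)**2/(780 + 38416 - 17248) = 361/21948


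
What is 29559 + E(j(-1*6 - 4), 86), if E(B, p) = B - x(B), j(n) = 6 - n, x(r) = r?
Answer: 29559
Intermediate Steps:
E(B, p) = 0 (E(B, p) = B - B = 0)
29559 + E(j(-1*6 - 4), 86) = 29559 + 0 = 29559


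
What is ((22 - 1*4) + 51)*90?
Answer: 6210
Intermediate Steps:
((22 - 1*4) + 51)*90 = ((22 - 4) + 51)*90 = (18 + 51)*90 = 69*90 = 6210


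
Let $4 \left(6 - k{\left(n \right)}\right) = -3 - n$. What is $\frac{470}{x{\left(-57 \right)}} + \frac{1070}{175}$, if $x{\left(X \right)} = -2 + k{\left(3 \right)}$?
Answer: $\frac{35254}{385} \approx 91.569$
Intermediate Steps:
$k{\left(n \right)} = \frac{27}{4} + \frac{n}{4}$ ($k{\left(n \right)} = 6 - \frac{-3 - n}{4} = 6 + \left(\frac{3}{4} + \frac{n}{4}\right) = \frac{27}{4} + \frac{n}{4}$)
$x{\left(X \right)} = \frac{11}{2}$ ($x{\left(X \right)} = -2 + \left(\frac{27}{4} + \frac{1}{4} \cdot 3\right) = -2 + \left(\frac{27}{4} + \frac{3}{4}\right) = -2 + \frac{15}{2} = \frac{11}{2}$)
$\frac{470}{x{\left(-57 \right)}} + \frac{1070}{175} = \frac{470}{\frac{11}{2}} + \frac{1070}{175} = 470 \cdot \frac{2}{11} + 1070 \cdot \frac{1}{175} = \frac{940}{11} + \frac{214}{35} = \frac{35254}{385}$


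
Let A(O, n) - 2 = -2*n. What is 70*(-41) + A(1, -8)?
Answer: -2852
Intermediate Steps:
A(O, n) = 2 - 2*n
70*(-41) + A(1, -8) = 70*(-41) + (2 - 2*(-8)) = -2870 + (2 + 16) = -2870 + 18 = -2852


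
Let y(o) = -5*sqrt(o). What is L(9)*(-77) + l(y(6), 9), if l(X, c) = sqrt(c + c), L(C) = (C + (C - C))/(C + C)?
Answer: -77/2 + 3*sqrt(2) ≈ -34.257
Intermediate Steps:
L(C) = 1/2 (L(C) = (C + 0)/((2*C)) = C*(1/(2*C)) = 1/2)
l(X, c) = sqrt(2)*sqrt(c) (l(X, c) = sqrt(2*c) = sqrt(2)*sqrt(c))
L(9)*(-77) + l(y(6), 9) = (1/2)*(-77) + sqrt(2)*sqrt(9) = -77/2 + sqrt(2)*3 = -77/2 + 3*sqrt(2)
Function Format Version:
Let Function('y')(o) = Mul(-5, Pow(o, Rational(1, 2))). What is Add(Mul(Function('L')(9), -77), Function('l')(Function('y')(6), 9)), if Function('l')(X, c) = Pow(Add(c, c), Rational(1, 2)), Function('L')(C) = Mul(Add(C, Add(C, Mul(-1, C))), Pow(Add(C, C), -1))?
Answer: Add(Rational(-77, 2), Mul(3, Pow(2, Rational(1, 2)))) ≈ -34.257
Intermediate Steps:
Function('L')(C) = Rational(1, 2) (Function('L')(C) = Mul(Add(C, 0), Pow(Mul(2, C), -1)) = Mul(C, Mul(Rational(1, 2), Pow(C, -1))) = Rational(1, 2))
Function('l')(X, c) = Mul(Pow(2, Rational(1, 2)), Pow(c, Rational(1, 2))) (Function('l')(X, c) = Pow(Mul(2, c), Rational(1, 2)) = Mul(Pow(2, Rational(1, 2)), Pow(c, Rational(1, 2))))
Add(Mul(Function('L')(9), -77), Function('l')(Function('y')(6), 9)) = Add(Mul(Rational(1, 2), -77), Mul(Pow(2, Rational(1, 2)), Pow(9, Rational(1, 2)))) = Add(Rational(-77, 2), Mul(Pow(2, Rational(1, 2)), 3)) = Add(Rational(-77, 2), Mul(3, Pow(2, Rational(1, 2))))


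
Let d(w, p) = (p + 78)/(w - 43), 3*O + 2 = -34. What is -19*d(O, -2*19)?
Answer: 152/11 ≈ 13.818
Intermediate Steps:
O = -12 (O = -2/3 + (1/3)*(-34) = -2/3 - 34/3 = -12)
d(w, p) = (78 + p)/(-43 + w)
-19*d(O, -2*19) = -19*(78 - 2*19)/(-43 - 12) = -19*(78 - 38)/(-55) = -(-19)*40/55 = -19*(-8/11) = 152/11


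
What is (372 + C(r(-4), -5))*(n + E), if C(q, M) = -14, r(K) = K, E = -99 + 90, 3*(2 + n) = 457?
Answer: 151792/3 ≈ 50597.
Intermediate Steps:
n = 451/3 (n = -2 + (⅓)*457 = -2 + 457/3 = 451/3 ≈ 150.33)
E = -9
(372 + C(r(-4), -5))*(n + E) = (372 - 14)*(451/3 - 9) = 358*(424/3) = 151792/3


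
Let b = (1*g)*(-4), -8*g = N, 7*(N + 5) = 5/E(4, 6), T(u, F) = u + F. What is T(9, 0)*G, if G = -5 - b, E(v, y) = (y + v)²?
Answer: -6309/280 ≈ -22.532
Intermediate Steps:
T(u, F) = F + u
E(v, y) = (v + y)²
N = -699/140 (N = -5 + (5/((4 + 6)²))/7 = -5 + (5/(10²))/7 = -5 + (5/100)/7 = -5 + (5*(1/100))/7 = -5 + (⅐)*(1/20) = -5 + 1/140 = -699/140 ≈ -4.9929)
g = 699/1120 (g = -⅛*(-699/140) = 699/1120 ≈ 0.62411)
b = -699/280 (b = (1*(699/1120))*(-4) = (699/1120)*(-4) = -699/280 ≈ -2.4964)
G = -701/280 (G = -5 - 1*(-699/280) = -5 + 699/280 = -701/280 ≈ -2.5036)
T(9, 0)*G = (0 + 9)*(-701/280) = 9*(-701/280) = -6309/280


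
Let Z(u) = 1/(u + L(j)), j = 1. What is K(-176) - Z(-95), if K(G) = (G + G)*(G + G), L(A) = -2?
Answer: 12018689/97 ≈ 1.2390e+5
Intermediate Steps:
K(G) = 4*G**2 (K(G) = (2*G)*(2*G) = 4*G**2)
Z(u) = 1/(-2 + u) (Z(u) = 1/(u - 2) = 1/(-2 + u))
K(-176) - Z(-95) = 4*(-176)**2 - 1/(-2 - 95) = 4*30976 - 1/(-97) = 123904 - 1*(-1/97) = 123904 + 1/97 = 12018689/97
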